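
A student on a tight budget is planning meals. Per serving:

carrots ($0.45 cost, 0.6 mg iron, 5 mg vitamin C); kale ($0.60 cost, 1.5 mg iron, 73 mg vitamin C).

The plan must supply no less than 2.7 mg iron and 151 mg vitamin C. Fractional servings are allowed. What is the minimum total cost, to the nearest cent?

$1.24

carrots only: max(2.7/0.6, 151/5) = 30.2 servings → $13.59.
kale only: max(2.7/1.5, 151/73) = 2.068 servings → $1.24.
carrots + kale: intersection lies outside the first quadrant.
So the least-cost plan costs $1.24.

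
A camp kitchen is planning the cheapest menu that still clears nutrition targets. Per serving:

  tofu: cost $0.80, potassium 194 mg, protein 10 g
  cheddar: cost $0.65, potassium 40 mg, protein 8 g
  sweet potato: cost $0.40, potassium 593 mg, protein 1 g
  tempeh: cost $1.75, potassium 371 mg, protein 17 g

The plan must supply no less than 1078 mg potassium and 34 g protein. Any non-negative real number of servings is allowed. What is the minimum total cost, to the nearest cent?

Two binding constraints pin down two serving amounts, so the optimal mix uses at most two foods. The candidates are each food alone (scaled to the tighter of potassium/protein) and each pair with both constraints tight.
tofu only: max(1078/194, 34/10) = 5.557 servings → $4.45.
cheddar only: max(1078/40, 34/8) = 26.95 servings → $17.52.
sweet potato only: max(1078/593, 34/1) = 34 servings → $13.60.
tempeh only: max(1078/371, 34/17) = 2.906 servings → $5.08.
tofu + cheddar: the both-tight solution has a negative serving — not a feasible corner.
tofu + sweet potato with both tight: 3.327 servings and 0.7294 servings → $2.95.
tofu + tempeh with both targets exact would need a negative amount; discard.
cheddar + sweet potato with both tight: 4.057 servings and 1.544 servings → $3.25.
cheddar + tempeh: the both-tight solution has a negative serving — not a feasible corner.
sweet potato + tempeh with both tight: 0.5883 servings and 1.965 servings → $3.67.
So the least-cost plan costs $2.95.

$2.95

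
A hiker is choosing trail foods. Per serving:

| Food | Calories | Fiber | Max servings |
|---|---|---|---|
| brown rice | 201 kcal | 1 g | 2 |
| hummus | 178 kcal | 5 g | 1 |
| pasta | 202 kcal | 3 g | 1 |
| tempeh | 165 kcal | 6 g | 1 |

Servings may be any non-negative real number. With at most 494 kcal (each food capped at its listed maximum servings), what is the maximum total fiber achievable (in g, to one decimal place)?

Fiber per kcal: tempeh 0.03636, hummus 0.02809, pasta 0.01485, brown rice 0.004975.
Take 1 serving of tempeh: uses 165 kcal, +6.0 g fiber (running total 6.0 g).
Take 1 serving of hummus: uses 178 kcal, +5.0 g fiber (running total 11.0 g).
Take 0.7475 servings of pasta: uses 151 kcal, +2.2 g fiber (running total 13.2 g).
Filling greedily by fiber-per-kcal is optimal for one linear limit, giving 13.2 g.

13.2 g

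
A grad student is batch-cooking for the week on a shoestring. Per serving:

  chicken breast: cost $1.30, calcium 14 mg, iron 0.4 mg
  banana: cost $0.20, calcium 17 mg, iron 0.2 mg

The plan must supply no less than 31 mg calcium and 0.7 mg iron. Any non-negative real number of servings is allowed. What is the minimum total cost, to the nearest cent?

Minimising a linear cost over {calcium ≥ 31, iron ≥ 0.7, servings ≥ 0} — the optimum is at a vertex, using one or two foods.
chicken breast only: max(31/14, 0.7/0.4) = 2.214 servings → $2.88.
banana only: max(31/17, 0.7/0.2) = 3.5 servings → $0.70.
chicken breast + banana with both tight: 1.425 servings and 0.65 servings → $1.98.
So the least-cost plan costs $0.70.

$0.70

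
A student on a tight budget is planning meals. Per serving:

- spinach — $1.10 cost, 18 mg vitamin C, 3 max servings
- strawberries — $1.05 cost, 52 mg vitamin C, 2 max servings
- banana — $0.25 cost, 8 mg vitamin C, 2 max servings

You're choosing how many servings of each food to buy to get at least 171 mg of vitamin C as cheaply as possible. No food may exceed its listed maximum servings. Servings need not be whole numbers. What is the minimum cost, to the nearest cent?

$5.72

Cost per mg of vitamin C: strawberries $0.0202, banana $0.0312, spinach $0.0611.
Take 2 servings of strawberries: +104.0 mg vitamin C for $2.10 (total $2.10, still need 67.0 mg).
Take 2 servings of banana: +16.0 mg vitamin C for $0.50 (total $2.60, still need 51.0 mg).
Take 2.833 servings of spinach: +51.0 mg vitamin C for $3.12 (total $5.72, still need 0.0 mg).
Filling from the cheapest source first is optimal under one linear minimum: $5.72.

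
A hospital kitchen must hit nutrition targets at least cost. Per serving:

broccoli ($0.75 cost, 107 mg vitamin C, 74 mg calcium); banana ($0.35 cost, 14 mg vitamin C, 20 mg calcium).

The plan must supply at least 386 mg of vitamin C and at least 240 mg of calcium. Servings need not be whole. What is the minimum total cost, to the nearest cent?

broccoli only: max(386/107, 240/74) = 3.607 servings → $2.71.
banana only: max(386/14, 240/20) = 27.57 servings → $9.65.
broccoli + banana: intersection lies outside the first quadrant.
Cheapest feasible corner: $2.71.

$2.71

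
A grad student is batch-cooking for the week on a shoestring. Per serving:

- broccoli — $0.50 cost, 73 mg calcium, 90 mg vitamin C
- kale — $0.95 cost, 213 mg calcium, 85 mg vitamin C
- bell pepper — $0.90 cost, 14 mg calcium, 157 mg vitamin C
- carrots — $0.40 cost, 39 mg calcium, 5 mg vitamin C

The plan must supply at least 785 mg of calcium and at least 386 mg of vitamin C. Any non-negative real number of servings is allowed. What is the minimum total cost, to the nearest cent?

$3.71

broccoli only: max(785/73, 386/90) = 10.75 servings → $5.38.
kale only: max(785/213, 386/85) = 4.541 servings → $4.31.
bell pepper only: max(785/14, 386/157) = 56.07 servings → $50.46.
carrots only: max(785/39, 386/5) = 77.2 servings → $30.88.
broccoli + kale with both tight: 1.195 servings and 3.276 servings → $3.71.
broccoli + bell pepper: the both-tight solution has a negative serving — not a feasible corner.
broccoli + carrots with both tight: 3.539 servings and 13.5 servings → $7.17.
kale + bell pepper with both tight: 3.654 servings and 0.4804 servings → $3.90.
kale + carrots: the both-tight solution has a negative serving — not a feasible corner.
bell pepper + carrots with both tight: 1.839 servings and 19.47 servings → $9.44.
Cheapest feasible corner: $3.71.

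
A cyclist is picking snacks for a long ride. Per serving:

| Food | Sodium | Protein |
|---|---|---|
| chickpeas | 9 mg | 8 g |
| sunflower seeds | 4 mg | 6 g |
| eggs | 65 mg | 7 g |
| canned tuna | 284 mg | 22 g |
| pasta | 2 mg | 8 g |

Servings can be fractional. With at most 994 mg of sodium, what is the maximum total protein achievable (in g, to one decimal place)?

3976.0 g

Protein per mg sodium: pasta 4, sunflower seeds 1.5, chickpeas 0.8889, eggs 0.1077, canned tuna 0.07746.
With no serving limits, spend the whole sodium allowance on pasta: 994 mg / 2 mg × 8 g = 3976.0 g.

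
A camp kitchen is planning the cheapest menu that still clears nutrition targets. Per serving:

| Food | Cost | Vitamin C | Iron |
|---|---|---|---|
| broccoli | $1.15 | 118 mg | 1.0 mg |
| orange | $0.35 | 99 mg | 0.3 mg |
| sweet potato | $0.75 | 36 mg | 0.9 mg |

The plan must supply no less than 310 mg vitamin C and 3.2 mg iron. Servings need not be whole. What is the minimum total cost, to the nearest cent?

Check every corner: each single food scaled to meet both minima, and each pair solved so both constraints bind.
broccoli only: max(310/118, 3.2/1.0) = 3.2 servings → $3.68.
orange only: max(310/99, 3.2/0.3) = 10.67 servings → $3.73.
sweet potato only: max(310/36, 3.2/0.9) = 8.611 servings → $6.46.
broccoli + orange: the both-tight solution has a negative serving — not a feasible corner.
broccoli + sweet potato with both tight: 2.333 servings and 0.963 servings → $3.41.
orange + sweet potato with both tight: 2.092 servings and 2.858 servings → $2.88.
The minimum over all feasible corners is $2.88.

$2.88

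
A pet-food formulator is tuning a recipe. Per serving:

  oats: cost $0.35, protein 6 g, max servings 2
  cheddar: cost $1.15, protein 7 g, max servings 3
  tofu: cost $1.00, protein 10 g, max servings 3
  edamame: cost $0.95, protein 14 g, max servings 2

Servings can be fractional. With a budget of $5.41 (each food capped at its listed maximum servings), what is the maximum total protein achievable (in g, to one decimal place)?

Protein per dollar: oats 17.14, edamame 14.74, tofu 10, cheddar 6.087.
Take 2 servings of oats: spends $0.70, +12.0 g protein (running total 12.0 g).
Take 2 servings of edamame: spends $1.90, +28.0 g protein (running total 40.0 g).
Take 2.81 servings of tofu: spends $2.81, +28.1 g protein (running total 68.1 g).
Greedy by best ratio exhausts the cost allowance optimally: 68.1 g.

68.1 g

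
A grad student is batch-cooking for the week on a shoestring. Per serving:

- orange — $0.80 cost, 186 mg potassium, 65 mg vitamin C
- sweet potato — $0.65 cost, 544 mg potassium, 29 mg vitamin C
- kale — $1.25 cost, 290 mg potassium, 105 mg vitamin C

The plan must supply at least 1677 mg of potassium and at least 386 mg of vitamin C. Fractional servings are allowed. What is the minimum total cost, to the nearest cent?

$5.00

The cheapest plan sits at a corner of the feasible region — with two constraints it uses at most two foods.
orange only: max(1677/186, 386/65) = 9.016 servings → $7.21.
sweet potato only: max(1677/544, 386/29) = 13.31 servings → $8.65.
kale only: max(1677/290, 386/105) = 5.783 servings → $7.23.
orange + sweet potato with both tight: 5.384 servings and 1.242 servings → $5.11.
orange + kale with both targets exact would need a negative amount; discard.
sweet potato + kale with both tight: 1.317 servings and 3.312 servings → $5.00.
The minimum over all feasible corners is $5.00.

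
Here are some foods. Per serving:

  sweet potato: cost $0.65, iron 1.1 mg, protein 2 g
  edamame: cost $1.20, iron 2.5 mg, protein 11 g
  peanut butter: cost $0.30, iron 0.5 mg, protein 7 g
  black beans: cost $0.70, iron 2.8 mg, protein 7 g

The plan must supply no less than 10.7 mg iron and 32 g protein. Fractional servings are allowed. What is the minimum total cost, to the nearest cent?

$2.83

This is a tiny linear program; its minimum lies at a vertex of the feasible set. List the vertices and price them.
sweet potato only: max(10.7/1.1, 32/2) = 16 servings → $10.40.
edamame only: max(10.7/2.5, 32/11) = 4.28 servings → $5.14.
peanut butter only: max(10.7/0.5, 32/7) = 21.4 servings → $6.42.
black beans only: max(10.7/2.8, 32/7) = 4.571 servings → $3.20.
sweet potato + edamame with both tight: 5.31 servings and 1.944 servings → $5.78.
sweet potato + peanut butter with both tight: 8.791 servings and 2.06 servings → $6.33.
sweet potato + black beans with both targets exact would need a negative amount; discard.
edamame + peanut butter with both targets exact would need a negative amount; discard.
edamame + black beans with both tight: 1.105 servings and 2.835 servings → $3.31.
peanut butter + black beans with both tight: 0.913 servings and 3.658 servings → $2.83.
So the least-cost plan costs $2.83.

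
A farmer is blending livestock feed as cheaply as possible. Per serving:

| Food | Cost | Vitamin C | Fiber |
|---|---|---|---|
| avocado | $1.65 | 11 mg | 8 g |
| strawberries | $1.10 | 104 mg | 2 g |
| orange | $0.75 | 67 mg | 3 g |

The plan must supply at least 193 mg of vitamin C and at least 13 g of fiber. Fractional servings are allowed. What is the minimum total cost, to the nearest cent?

Check every corner: each single food scaled to meet both minima, and each pair solved so both constraints bind.
avocado only: max(193/11, 13/8) = 17.55 servings → $28.95.
strawberries only: max(193/104, 13/2) = 6.5 servings → $7.15.
orange only: max(193/67, 13/3) = 4.333 servings → $3.25.
avocado + strawberries with both tight: 1.193 servings and 1.73 servings → $3.87.
avocado + orange with both tight: 0.5805 servings and 2.785 servings → $3.05.
strawberries + orange: the both-tight solution has a negative serving — not a feasible corner.
Cheapest feasible corner: $3.05.

$3.05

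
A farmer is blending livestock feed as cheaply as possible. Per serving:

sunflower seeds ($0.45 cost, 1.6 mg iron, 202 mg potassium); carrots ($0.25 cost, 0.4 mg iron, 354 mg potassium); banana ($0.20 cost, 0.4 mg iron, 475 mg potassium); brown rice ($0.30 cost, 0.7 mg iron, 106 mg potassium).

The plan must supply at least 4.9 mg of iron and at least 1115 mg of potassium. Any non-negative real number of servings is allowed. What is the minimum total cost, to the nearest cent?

$1.48

Compare the cost at each extreme point of the feasible region.
sunflower seeds only: max(4.9/1.6, 1115/202) = 5.52 servings → $2.48.
carrots only: max(4.9/0.4, 1115/354) = 12.25 servings → $3.06.
banana only: max(4.9/0.4, 1115/475) = 12.25 servings → $2.45.
brown rice only: max(4.9/0.7, 1115/106) = 10.52 servings → $3.16.
sunflower seeds + carrots with both tight: 2.654 servings and 1.636 servings → $1.60.
sunflower seeds + banana with both tight: 2.77 servings and 1.169 servings → $1.48.
sunflower seeds + brown rice: the both-tight solution has a negative serving — not a feasible corner.
carrots + banana with both targets exact would need a negative amount; discard.
carrots + brown rice with both tight: 1.271 servings and 6.274 servings → $2.20.
banana + brown rice with both tight: 0.9 servings and 6.486 servings → $2.13.
Cheapest feasible corner: $1.48.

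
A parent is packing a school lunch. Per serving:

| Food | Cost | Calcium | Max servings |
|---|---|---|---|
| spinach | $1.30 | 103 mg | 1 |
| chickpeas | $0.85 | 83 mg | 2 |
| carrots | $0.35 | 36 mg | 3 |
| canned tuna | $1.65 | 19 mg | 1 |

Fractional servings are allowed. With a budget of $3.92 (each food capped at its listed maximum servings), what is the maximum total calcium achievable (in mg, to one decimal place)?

366.7 mg

Calcium per dollar: carrots 102.9, chickpeas 97.65, spinach 79.23, canned tuna 11.52.
Take 3 servings of carrots: spends $1.05, +108.0 mg calcium (running total 108.0 mg).
Take 2 servings of chickpeas: spends $1.70, +166.0 mg calcium (running total 274.0 mg).
Take 0.9 servings of spinach: spends $1.17, +92.7 mg calcium (running total 366.7 mg).
Filling greedily by calcium-per-dollar is optimal for one linear limit, giving 366.7 mg.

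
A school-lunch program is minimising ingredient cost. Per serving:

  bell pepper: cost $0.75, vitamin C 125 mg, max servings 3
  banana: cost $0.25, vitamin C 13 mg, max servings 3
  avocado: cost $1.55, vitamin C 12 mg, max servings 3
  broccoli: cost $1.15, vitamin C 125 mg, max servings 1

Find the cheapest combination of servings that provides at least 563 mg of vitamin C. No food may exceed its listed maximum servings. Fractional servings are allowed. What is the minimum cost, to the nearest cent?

Cost per mg of vitamin C: bell pepper $0.0060, broccoli $0.0092, banana $0.0192, avocado $0.1292.
Take 3 servings of bell pepper: +375.0 mg vitamin C for $2.25 (total $2.25, still need 188.0 mg).
Take 1 serving of broccoli: +125.0 mg vitamin C for $1.15 (total $3.40, still need 63.0 mg).
Take 3 servings of banana: +39.0 mg vitamin C for $0.75 (total $4.15, still need 24.0 mg).
Take 2 servings of avocado: +24.0 mg vitamin C for $3.10 (total $7.25, still need 0.0 mg).
Filling from the cheapest source first is optimal under one linear minimum: $7.25.

$7.25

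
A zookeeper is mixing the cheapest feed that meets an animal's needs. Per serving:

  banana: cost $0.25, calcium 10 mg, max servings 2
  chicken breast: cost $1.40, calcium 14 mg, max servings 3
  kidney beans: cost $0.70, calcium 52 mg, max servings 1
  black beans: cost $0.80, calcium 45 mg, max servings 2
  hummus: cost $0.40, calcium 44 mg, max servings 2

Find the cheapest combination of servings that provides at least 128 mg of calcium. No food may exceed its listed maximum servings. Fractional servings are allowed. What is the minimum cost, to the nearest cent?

Cost per mg of calcium: hummus $0.0091, kidney beans $0.0135, black beans $0.0178, banana $0.0250, chicken breast $0.1000.
Take 2 servings of hummus: +88.0 mg calcium for $0.80 (total $0.80, still need 40.0 mg).
Take 0.7692 servings of kidney beans: +40.0 mg calcium for $0.54 (total $1.34, still need 0.0 mg).
Filling from the cheapest source first is optimal under one linear minimum: $1.34.

$1.34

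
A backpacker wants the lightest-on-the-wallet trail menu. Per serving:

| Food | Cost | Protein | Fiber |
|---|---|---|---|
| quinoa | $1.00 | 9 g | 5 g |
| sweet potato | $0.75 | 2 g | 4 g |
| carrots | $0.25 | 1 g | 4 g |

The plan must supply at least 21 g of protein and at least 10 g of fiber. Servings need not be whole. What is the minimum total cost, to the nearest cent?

$2.33

quinoa only: max(21/9, 10/5) = 2.333 servings → $2.33.
sweet potato only: max(21/2, 10/4) = 10.5 servings → $7.88.
carrots only: max(21/1, 10/4) = 21 servings → $5.25.
quinoa + sweet potato: intersection lies outside the first quadrant.
quinoa + carrots with both targets exact would need a negative amount; discard.
sweet potato + carrots with both targets exact would need a negative amount; discard.
Cheapest feasible corner: $2.33.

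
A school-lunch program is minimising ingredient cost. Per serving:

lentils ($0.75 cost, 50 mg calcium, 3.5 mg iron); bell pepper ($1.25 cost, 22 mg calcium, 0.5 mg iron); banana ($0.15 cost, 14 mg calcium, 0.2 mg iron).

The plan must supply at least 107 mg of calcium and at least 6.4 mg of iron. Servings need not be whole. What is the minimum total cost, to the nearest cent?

$1.52

Compare the cost at each extreme point of the feasible region.
lentils only: max(107/50, 6.4/3.5) = 2.14 servings → $1.60.
bell pepper only: max(107/22, 6.4/0.5) = 12.8 servings → $16.00.
banana only: max(107/14, 6.4/0.2) = 32 servings → $4.80.
lentils + bell pepper with both tight: 1.679 servings and 1.048 servings → $2.57.
lentils + banana with both tight: 1.749 servings and 1.397 servings → $1.52.
bell pepper + banana: the both-tight solution has a negative serving — not a feasible corner.
The minimum over all feasible corners is $1.52.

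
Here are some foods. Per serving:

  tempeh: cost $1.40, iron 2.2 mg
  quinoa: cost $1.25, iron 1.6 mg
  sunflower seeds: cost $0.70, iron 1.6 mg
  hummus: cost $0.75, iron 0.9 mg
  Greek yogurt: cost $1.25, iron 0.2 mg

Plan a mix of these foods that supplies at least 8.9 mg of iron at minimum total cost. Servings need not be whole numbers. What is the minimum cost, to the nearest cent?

$3.89

Cost per mg of iron: sunflower seeds $0.4375, tempeh $0.6364, quinoa $0.7812, hummus $0.8333, Greek yogurt $6.2500.
With no serving limits, use only sunflower seeds: 8.9 mg / 1.6 mg = 5.562 servings × $0.70 = $3.89.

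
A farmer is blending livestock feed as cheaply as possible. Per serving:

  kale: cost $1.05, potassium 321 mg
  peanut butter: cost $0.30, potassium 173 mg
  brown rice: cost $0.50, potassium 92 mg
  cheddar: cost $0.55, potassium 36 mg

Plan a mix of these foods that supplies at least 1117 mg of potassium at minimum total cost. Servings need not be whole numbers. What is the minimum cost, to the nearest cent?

$1.94

Cost per mg of potassium: peanut butter $0.0017, kale $0.0033, brown rice $0.0054, cheddar $0.0153.
With no serving limits, use only peanut butter: 1117 mg / 173 mg = 6.457 servings × $0.30 = $1.94.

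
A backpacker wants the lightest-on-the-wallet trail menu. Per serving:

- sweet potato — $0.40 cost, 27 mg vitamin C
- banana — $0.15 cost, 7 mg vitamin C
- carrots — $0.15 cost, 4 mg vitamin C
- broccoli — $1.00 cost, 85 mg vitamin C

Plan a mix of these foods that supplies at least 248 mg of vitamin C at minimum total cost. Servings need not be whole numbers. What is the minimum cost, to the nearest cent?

$2.92

Cost per mg of vitamin C: broccoli $0.0118, sweet potato $0.0148, banana $0.0214, carrots $0.0375.
With no serving limits, use only broccoli: 248 mg / 85 mg = 2.918 servings × $1.00 = $2.92.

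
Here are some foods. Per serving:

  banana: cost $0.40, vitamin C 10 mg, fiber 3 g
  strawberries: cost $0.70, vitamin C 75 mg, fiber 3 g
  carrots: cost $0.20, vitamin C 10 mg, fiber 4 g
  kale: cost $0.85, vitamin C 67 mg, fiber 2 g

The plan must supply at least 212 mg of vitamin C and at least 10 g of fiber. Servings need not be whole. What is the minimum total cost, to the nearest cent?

Two binding constraints pin down two serving amounts, so the optimal mix uses at most two foods. The candidates are each food alone (scaled to the tighter of vitamin C/fiber) and each pair with both constraints tight.
banana only: max(212/10, 10/3) = 21.2 servings → $8.48.
strawberries only: max(212/75, 10/3) = 3.333 servings → $2.33.
carrots only: max(212/10, 10/4) = 21.2 servings → $4.24.
kale only: max(212/67, 10/2) = 5 servings → $4.25.
banana + strawberries with both tight: 0.5846 servings and 2.749 servings → $2.16.
banana + carrots: intersection lies outside the first quadrant.
banana + kale with both tight: 1.359 servings and 2.961 servings → $3.06.
strawberries + carrots with both tight: 2.77 servings and 0.4222 servings → $2.02.
strawberries + kale: intersection lies outside the first quadrant.
carrots + kale with both tight: 0.9919 servings and 3.016 servings → $2.76.
So the least-cost plan costs $2.02.

$2.02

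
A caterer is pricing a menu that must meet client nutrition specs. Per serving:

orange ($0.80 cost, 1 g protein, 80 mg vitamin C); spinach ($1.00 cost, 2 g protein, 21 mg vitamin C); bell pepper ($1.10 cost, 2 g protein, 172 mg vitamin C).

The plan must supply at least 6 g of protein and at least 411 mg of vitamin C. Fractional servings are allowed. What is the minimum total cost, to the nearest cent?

$3.23

With two linear requirements the optimum uses one or two foods; enumerate the corners.
orange only: max(6/1, 411/80) = 6 servings → $4.80.
spinach only: max(6/2, 411/21) = 19.57 servings → $19.57.
bell pepper only: max(6/2, 411/172) = 3 servings → $3.30.
orange + spinach with both tight: 5.007 servings and 0.4964 servings → $4.50.
orange + bell pepper with both targets exact would need a negative amount; discard.
spinach + bell pepper with both tight: 0.6954 servings and 2.305 servings → $3.23.
So the least-cost plan costs $3.23.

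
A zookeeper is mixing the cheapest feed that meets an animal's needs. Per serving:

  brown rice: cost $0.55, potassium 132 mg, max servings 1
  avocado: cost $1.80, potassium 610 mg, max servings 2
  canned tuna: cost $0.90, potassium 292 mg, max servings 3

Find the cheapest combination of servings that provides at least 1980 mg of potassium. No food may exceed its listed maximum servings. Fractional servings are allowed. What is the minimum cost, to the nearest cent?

Cost per mg of potassium: avocado $0.0030, canned tuna $0.0031, brown rice $0.0042.
Take 2 servings of avocado: +1220.0 mg potassium for $3.60 (total $3.60, still need 760.0 mg).
Take 2.603 servings of canned tuna: +760.0 mg potassium for $2.34 (total $5.94, still need 0.0 mg).
Greedy by cheapest-per-mg is optimal for a single linear constraint, so the minimum cost is $5.94.

$5.94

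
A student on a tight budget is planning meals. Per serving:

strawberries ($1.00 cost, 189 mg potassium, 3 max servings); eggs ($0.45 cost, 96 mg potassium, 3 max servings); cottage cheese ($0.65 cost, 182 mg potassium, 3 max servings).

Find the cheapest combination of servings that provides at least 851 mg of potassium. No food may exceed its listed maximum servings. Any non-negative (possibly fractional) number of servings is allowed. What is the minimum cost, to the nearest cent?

$3.39

Cost per mg of potassium: cottage cheese $0.0036, eggs $0.0047, strawberries $0.0053.
Take 3 servings of cottage cheese: +546.0 mg potassium for $1.95 (total $1.95, still need 305.0 mg).
Take 3 servings of eggs: +288.0 mg potassium for $1.35 (total $3.30, still need 17.0 mg).
Take 0.08995 servings of strawberries: +17.0 mg potassium for $0.09 (total $3.39, still need 0.0 mg).
Filling from the cheapest source first is optimal under one linear minimum: $3.39.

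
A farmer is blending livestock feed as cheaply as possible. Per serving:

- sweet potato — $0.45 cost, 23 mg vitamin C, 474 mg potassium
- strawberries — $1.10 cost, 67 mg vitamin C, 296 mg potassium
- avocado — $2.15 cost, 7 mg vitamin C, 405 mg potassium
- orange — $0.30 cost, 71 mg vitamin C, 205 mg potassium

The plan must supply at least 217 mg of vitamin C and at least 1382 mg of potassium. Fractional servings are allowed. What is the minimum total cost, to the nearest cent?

Two binding constraints pin down two serving amounts, so the optimal mix uses at most two foods. The candidates are each food alone (scaled to the tighter of vitamin C/potassium) and each pair with both constraints tight.
sweet potato only: max(217/23, 1382/474) = 9.435 servings → $4.25.
strawberries only: max(217/67, 1382/296) = 4.669 servings → $5.14.
avocado only: max(217/7, 1382/405) = 31 servings → $66.65.
orange only: max(217/71, 1382/205) = 6.741 servings → $2.02.
sweet potato + strawberries with both tight: 1.137 servings and 2.849 servings → $3.64.
sweet potato + avocado: intersection lies outside the first quadrant.
sweet potato + orange with both tight: 1.853 servings and 2.456 servings → $1.57.
strawberries + avocado with both tight: 3.121 servings and 1.132 servings → $5.87.
strawberries + orange: the both-tight solution has a negative serving — not a feasible corner.
avocado + orange with both tight: 1.963 servings and 2.863 servings → $5.08.
Cheapest feasible corner: $1.57.

$1.57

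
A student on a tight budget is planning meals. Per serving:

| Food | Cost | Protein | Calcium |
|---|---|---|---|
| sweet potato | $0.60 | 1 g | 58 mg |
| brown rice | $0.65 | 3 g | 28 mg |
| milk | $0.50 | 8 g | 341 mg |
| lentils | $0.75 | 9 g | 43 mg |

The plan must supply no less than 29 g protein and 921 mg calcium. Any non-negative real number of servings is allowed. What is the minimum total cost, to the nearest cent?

$1.81

Minimising a linear cost over {protein ≥ 29, calcium ≥ 921, servings ≥ 0} — the optimum is at a vertex, using one or two foods.
sweet potato only: max(29/1, 921/58) = 29 servings → $17.40.
brown rice only: max(29/3, 921/28) = 32.89 servings → $21.38.
milk only: max(29/8, 921/341) = 3.625 servings → $1.81.
lentils only: max(29/9, 921/43) = 21.42 servings → $16.06.
sweet potato + brown rice with both tight: 13.36 servings and 5.212 servings → $11.41.
sweet potato + milk: the both-tight solution has a negative serving — not a feasible corner.
sweet potato + lentils with both tight: 14.7 servings and 1.589 servings → $10.01.
brown rice + milk with both tight: 3.155 servings and 2.442 servings → $3.27.
brown rice + lentils: intersection lies outside the first quadrant.
milk + lentils with both tight: 2.584 servings and 0.9251 servings → $1.99.
So the least-cost plan costs $1.81.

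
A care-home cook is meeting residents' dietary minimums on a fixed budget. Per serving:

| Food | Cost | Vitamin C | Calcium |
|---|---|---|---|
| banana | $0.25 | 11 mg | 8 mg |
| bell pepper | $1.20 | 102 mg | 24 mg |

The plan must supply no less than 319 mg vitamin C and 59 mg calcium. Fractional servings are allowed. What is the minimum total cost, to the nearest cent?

banana only: max(319/11, 59/8) = 29 servings → $7.25.
bell pepper only: max(319/102, 59/24) = 3.127 servings → $3.75.
banana + bell pepper: intersection lies outside the first quadrant.
So the least-cost plan costs $3.75.

$3.75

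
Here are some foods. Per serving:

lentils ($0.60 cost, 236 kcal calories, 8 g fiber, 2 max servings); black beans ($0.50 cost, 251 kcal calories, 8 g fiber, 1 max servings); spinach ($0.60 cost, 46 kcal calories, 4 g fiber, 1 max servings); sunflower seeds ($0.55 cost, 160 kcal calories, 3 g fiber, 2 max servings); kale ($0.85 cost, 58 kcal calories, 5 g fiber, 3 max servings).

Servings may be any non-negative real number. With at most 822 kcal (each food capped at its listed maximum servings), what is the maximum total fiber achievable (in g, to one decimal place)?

Fiber per kcal: spinach 0.08696, kale 0.08621, lentils 0.0339, black beans 0.03187, sunflower seeds 0.01875.
Take 1 serving of spinach: uses 46 kcal, +4.0 g fiber (running total 4.0 g).
Take 3 servings of kale: uses 174 kcal, +15.0 g fiber (running total 19.0 g).
Take 2 servings of lentils: uses 472 kcal, +16.0 g fiber (running total 35.0 g).
Take 0.5179 servings of black beans: uses 130 kcal, +4.1 g fiber (running total 39.1 g).
Greedy by best ratio exhausts the calories allowance optimally: 39.1 g.

39.1 g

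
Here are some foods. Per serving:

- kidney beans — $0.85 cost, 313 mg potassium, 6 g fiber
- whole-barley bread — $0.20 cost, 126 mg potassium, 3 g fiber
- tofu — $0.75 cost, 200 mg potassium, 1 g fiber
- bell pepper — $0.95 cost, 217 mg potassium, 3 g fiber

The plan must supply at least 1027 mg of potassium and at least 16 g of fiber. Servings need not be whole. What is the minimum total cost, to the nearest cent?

At the optimum either one food covers both requirements or two foods hit both targets exactly; no other combination can be cheaper.
kidney beans only: max(1027/313, 16/6) = 3.281 servings → $2.79.
whole-barley bread only: max(1027/126, 16/3) = 8.151 servings → $1.63.
tofu only: max(1027/200, 16/1) = 16 servings → $12.00.
bell pepper only: max(1027/217, 16/3) = 5.333 servings → $5.07.
kidney beans + whole-barley bread with both targets exact would need a negative amount; discard.
kidney beans + tofu with both tight: 2.45 servings and 1.301 servings → $3.06.
kidney beans + bell pepper with both tight: 1.077 servings and 3.179 servings → $3.94.
whole-barley bread + tofu with both tight: 4.584 servings and 2.247 servings → $2.60.
whole-barley bread + bell pepper with both tight: 1.432 servings and 3.901 servings → $3.99.
tofu + bell pepper: the both-tight solution has a negative serving — not a feasible corner.
The minimum over all feasible corners is $1.63.

$1.63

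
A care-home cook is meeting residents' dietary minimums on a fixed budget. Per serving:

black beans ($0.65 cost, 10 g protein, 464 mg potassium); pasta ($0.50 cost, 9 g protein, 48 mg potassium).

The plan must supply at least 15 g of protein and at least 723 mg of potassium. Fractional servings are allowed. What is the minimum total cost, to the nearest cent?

For a min-cost LP with two ≥-constraints, a basic feasible solution has at most two positive variables.
black beans only: max(15/10, 723/464) = 1.558 servings → $1.01.
pasta only: max(15/9, 723/48) = 15.06 servings → $7.53.
black beans + pasta: intersection lies outside the first quadrant.
So the least-cost plan costs $1.01.

$1.01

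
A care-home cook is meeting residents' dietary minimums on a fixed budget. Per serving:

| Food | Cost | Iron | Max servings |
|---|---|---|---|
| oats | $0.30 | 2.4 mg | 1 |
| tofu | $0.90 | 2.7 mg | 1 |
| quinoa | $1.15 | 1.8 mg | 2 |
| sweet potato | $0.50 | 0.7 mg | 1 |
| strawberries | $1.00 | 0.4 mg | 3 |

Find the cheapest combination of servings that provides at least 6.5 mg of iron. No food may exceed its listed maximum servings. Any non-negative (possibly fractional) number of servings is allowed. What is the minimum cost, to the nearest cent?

Cost per mg of iron: oats $0.1250, tofu $0.3333, quinoa $0.6389, sweet potato $0.7143, strawberries $2.5000.
Take 1 serving of oats: +2.4 mg iron for $0.30 (total $0.30, still need 4.1 mg).
Take 1 serving of tofu: +2.7 mg iron for $0.90 (total $1.20, still need 1.4 mg).
Take 0.7778 servings of quinoa: +1.4 mg iron for $0.89 (total $2.09, still need 0.0 mg).
Filling from the cheapest source first is optimal under one linear minimum: $2.09.

$2.09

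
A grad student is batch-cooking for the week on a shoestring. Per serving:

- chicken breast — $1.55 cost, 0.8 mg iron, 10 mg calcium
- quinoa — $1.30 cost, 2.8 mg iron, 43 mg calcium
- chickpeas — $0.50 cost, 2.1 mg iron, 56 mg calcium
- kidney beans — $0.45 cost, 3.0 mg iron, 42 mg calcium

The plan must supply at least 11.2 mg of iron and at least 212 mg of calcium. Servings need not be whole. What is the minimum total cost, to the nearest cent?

$2.06

Two binding constraints pin down two serving amounts, so the optimal mix uses at most two foods. The candidates are each food alone (scaled to the tighter of iron/calcium) and each pair with both constraints tight.
chicken breast only: max(11.2/0.8, 212/10) = 21.2 servings → $32.86.
quinoa only: max(11.2/2.8, 212/43) = 4.93 servings → $6.41.
chickpeas only: max(11.2/2.1, 212/56) = 5.333 servings → $2.67.
kidney beans only: max(11.2/3.0, 212/42) = 5.048 servings → $2.27.
chicken breast + quinoa with both targets exact would need a negative amount; discard.
chicken breast + chickpeas with both tight: 7.647 servings and 2.42 servings → $13.06.
chicken breast + kidney beans with both targets exact would need a negative amount; discard.
quinoa + chickpeas with both tight: 2.737 servings and 1.684 servings → $4.40.
quinoa + kidney beans with both targets exact would need a negative amount; discard.
chickpeas + kidney beans with both tight: 2.075 servings and 2.281 servings → $2.06.
The minimum over all feasible corners is $2.06.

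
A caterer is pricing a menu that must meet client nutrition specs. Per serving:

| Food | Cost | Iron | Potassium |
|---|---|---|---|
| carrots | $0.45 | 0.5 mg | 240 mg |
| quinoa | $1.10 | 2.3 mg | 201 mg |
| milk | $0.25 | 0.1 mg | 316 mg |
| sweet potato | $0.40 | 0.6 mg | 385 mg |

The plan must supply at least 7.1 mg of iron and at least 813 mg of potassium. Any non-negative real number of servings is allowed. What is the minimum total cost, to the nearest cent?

For a min-cost LP with two ≥-constraints, a basic feasible solution has at most two positive variables.
carrots only: max(7.1/0.5, 813/240) = 14.2 servings → $6.39.
quinoa only: max(7.1/2.3, 813/201) = 4.045 servings → $4.45.
milk only: max(7.1/0.1, 813/316) = 71 servings → $17.75.
sweet potato only: max(7.1/0.6, 813/385) = 11.83 servings → $4.73.
carrots + quinoa with both tight: 0.9807 servings and 2.874 servings → $3.60.
carrots + milk: the both-tight solution has a negative serving — not a feasible corner.
carrots + sweet potato: the both-tight solution has a negative serving — not a feasible corner.
quinoa + milk with both tight: 3.06 servings and 0.6266 servings → $3.52.
quinoa + sweet potato with both tight: 2.936 servings and 0.5789 servings → $3.46.
milk + sweet potato with both targets exact would need a negative amount; discard.
Cheapest feasible corner: $3.46.

$3.46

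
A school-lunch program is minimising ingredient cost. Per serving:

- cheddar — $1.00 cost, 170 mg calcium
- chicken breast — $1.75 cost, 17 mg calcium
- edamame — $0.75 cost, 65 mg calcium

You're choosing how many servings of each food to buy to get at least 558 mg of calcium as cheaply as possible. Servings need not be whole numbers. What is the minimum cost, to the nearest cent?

Cost per mg of calcium: cheddar $0.0059, edamame $0.0115, chicken breast $0.1029.
With no serving limits, use only cheddar: 558 mg / 170 mg = 3.282 servings × $1.00 = $3.28.

$3.28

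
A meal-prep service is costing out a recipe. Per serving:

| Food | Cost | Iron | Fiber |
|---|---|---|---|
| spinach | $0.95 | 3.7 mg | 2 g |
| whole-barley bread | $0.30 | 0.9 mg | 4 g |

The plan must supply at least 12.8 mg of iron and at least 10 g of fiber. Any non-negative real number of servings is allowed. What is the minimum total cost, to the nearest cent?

$3.35

An LP optimum is at a vertex; with two nutrient constraints at most two foods are used. Check each candidate.
spinach only: max(12.8/3.7, 10/2) = 5 servings → $4.75.
whole-barley bread only: max(12.8/0.9, 10/4) = 14.22 servings → $4.27.
spinach + whole-barley bread with both tight: 3.246 servings and 0.8769 servings → $3.35.
The minimum over all feasible corners is $3.35.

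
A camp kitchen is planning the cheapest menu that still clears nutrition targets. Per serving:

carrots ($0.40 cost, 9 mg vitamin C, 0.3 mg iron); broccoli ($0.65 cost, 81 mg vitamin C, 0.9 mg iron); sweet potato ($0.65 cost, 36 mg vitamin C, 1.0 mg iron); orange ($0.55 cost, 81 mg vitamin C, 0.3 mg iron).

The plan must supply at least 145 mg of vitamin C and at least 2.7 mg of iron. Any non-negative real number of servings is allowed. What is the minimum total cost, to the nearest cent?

$1.82

At the optimum either one food covers both requirements or two foods hit both targets exactly; no other combination can be cheaper.
carrots only: max(145/9, 2.7/0.3) = 16.11 servings → $6.44.
broccoli only: max(145/81, 2.7/0.9) = 3 servings → $1.95.
sweet potato only: max(145/36, 2.7/1.0) = 4.028 servings → $2.62.
orange only: max(145/81, 2.7/0.3) = 9 servings → $4.95.
carrots + broccoli with both tight: 5.444 servings and 1.185 servings → $2.95.
carrots + sweet potato: the both-tight solution has a negative serving — not a feasible corner.
carrots + orange with both tight: 8.111 servings and 0.8889 servings → $3.73.
broccoli + sweet potato with both tight: 0.9835 servings and 1.815 servings → $1.82.
broccoli + orange with both targets exact would need a negative amount; discard.
sweet potato + orange with both tight: 2.496 servings and 0.6809 servings → $2.00.
Cheapest feasible corner: $1.82.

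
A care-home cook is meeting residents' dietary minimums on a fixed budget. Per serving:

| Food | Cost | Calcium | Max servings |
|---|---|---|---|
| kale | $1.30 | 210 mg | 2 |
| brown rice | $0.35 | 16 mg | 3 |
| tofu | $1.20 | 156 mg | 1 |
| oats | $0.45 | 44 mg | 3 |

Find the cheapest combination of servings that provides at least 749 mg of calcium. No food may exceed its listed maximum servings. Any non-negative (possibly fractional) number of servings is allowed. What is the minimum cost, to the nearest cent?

Cost per mg of calcium: kale $0.0062, tofu $0.0077, oats $0.0102, brown rice $0.0219.
Take 2 servings of kale: +420.0 mg calcium for $2.60 (total $2.60, still need 329.0 mg).
Take 1 serving of tofu: +156.0 mg calcium for $1.20 (total $3.80, still need 173.0 mg).
Take 3 servings of oats: +132.0 mg calcium for $1.35 (total $5.15, still need 41.0 mg).
Take 2.562 servings of brown rice: +41.0 mg calcium for $0.90 (total $6.05, still need 0.0 mg).
Filling from the cheapest source first is optimal under one linear minimum: $6.05.

$6.05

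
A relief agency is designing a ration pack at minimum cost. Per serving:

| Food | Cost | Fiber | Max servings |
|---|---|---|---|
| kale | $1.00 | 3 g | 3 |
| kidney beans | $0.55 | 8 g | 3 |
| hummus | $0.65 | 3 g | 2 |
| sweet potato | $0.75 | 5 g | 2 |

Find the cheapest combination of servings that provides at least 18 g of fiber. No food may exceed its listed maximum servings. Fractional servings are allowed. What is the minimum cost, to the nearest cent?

Cost per g of fiber: kidney beans $0.0688, sweet potato $0.1500, hummus $0.2167, kale $0.3333.
Take 2.25 servings of kidney beans: +18.0 g fiber for $1.24 (total $1.24, still need 0.0 g).
Greedy by cheapest-per-g is optimal for a single linear constraint, so the minimum cost is $1.24.

$1.24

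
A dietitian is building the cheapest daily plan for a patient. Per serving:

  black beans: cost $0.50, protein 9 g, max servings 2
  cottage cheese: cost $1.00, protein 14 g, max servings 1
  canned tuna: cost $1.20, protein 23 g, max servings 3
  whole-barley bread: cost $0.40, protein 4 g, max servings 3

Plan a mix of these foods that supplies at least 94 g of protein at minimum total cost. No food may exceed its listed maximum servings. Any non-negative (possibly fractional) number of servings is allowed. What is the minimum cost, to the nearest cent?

$5.10

Cost per g of protein: canned tuna $0.0522, black beans $0.0556, cottage cheese $0.0714, whole-barley bread $0.1000.
Take 3 servings of canned tuna: +69.0 g protein for $3.60 (total $3.60, still need 25.0 g).
Take 2 servings of black beans: +18.0 g protein for $1.00 (total $4.60, still need 7.0 g).
Take 0.5 servings of cottage cheese: +7.0 g protein for $0.50 (total $5.10, still need 0.0 g).
Greedy by cheapest-per-g is optimal for a single linear constraint, so the minimum cost is $5.10.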